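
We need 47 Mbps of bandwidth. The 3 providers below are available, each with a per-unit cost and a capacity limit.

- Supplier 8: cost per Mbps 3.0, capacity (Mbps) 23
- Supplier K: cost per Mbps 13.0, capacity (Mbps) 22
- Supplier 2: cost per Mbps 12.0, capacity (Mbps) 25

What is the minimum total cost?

Fill from the cheapest provider first.
Supplier 8 (3.0): use full 23 → 24 Mbps to go.
Supplier 2 at 12.0: take 24 of its 25 → requirement met.
Supplier K: unused.
Cost = 23×3.0 + 24×12.0 = 357.

357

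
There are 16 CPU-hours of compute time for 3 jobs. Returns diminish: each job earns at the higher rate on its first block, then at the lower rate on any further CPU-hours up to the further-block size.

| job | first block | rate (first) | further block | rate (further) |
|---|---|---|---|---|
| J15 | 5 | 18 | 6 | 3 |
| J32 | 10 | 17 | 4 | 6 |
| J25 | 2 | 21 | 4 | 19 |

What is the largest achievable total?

Order all 6 blocks by rate: J25/tier1 21 > J25/tier2 19 > J15/tier1 18 > J32/tier1 17 > J32/tier2 6 > J15/tier2 3.
J25 tier1 at 21: fill all 2 → 14 left.
Fill J25 tier2 block (4 at 19) → 10 left.
Fill J15 tier1 block (5 at 18) → 5 left.
J32/tier1: +5 of 10 at 17; pool empty.
Total = 21×2 + 19×4 + 18×5 + 17×5 = 293.

293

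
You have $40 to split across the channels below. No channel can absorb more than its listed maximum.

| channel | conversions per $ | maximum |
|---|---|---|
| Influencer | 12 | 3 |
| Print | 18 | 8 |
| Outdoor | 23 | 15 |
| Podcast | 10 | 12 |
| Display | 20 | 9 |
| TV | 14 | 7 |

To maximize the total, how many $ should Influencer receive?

Highest conversions per $ first: Outdoor 23 > Display 20 > Print 18 > TV 14 > Influencer 12 > Podcast 10.
Outdoor: +15 to 15 (cap) → 25 left.
Give Display 9 to hit its cap of 9 → 16 left.
Print: +8 to 8 (cap) → 8 left.
TV takes 7 to reach its cap of 7 → 1 left.
Influencer has room for 3 but only 1 remain, so it gets 1.

1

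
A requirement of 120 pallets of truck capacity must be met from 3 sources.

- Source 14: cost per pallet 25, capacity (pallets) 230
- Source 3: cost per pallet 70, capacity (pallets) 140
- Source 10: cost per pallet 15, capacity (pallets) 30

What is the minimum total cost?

2700

Cheapest first:
Take 30 from Source 10 at 15 ; need 90 more.
Source 14 at 25: take 90 of its 230 ; requirement met.
Source 3: unused.
Cost = 30×15 + 90×25 = 2700.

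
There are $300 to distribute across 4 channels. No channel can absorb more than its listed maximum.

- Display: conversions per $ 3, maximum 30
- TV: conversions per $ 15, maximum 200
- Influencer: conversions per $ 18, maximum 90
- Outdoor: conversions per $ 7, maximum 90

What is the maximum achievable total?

Rank by conversions per $: Influencer 18 > TV 15 > Outdoor 7 > Display 3.
Influencer takes 90 to reach its cap of 90 → 210 left.
TV takes 200 to reach its cap of 200 → 10 left.
Only 10 left; Outdoor takes them to reach 10.
Total = 15×200 + 18×90 + 7×10 = 4690.

4690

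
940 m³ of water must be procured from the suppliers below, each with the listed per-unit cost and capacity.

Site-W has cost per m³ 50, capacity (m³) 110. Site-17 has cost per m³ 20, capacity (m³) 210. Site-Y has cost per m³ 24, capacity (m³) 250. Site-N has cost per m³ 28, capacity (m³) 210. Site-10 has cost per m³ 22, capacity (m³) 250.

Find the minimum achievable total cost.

Fill from the cheapest supplier first.
Site-17 at 20: take all 210 m³ ; 730 still needed.
Site-10 (22): use full 250 ; 480 m³ to go.
Site-Y (24): use full 250 ; 230 m³ to go.
Site-N (28): use full 210 ; 20 m³ to go.
Site-W at 50: take 20 of its 110 ; requirement met.
Cost = 210×20 + 250×22 + 250×24 + 210×28 + 20×50 = 22580.

22580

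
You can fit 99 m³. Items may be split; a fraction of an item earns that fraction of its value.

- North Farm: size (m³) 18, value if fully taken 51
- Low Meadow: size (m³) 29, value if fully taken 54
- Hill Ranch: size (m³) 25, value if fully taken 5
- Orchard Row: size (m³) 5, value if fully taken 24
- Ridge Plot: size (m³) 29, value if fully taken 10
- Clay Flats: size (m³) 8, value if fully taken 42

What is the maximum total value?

Rank by value-to-size ratio: Clay Flats 42/8≈5.25, Orchard Row 24/5≈4.8, North Farm 51/18≈2.83, Low Meadow 54/29≈1.86, Ridge Plot 10/29≈0.345, Hill Ranch 5/25≈0.2.
All 8 m³ of Clay Flats fit (value 42) → 91 remain.
Take all of Orchard Row (5 m³, value 24) → 86 m³ left.
All 18 m³ of North Farm fit (value 51) → 68 remain.
Low Meadow: take in full, 29 m³ for value 54 → 39 left.
Ridge Plot: take in full, 29 m³ for value 10 → 10 left.
10 m³ left: a 10/25 share of Hill Ranch gives 5×10/25 = 2.
Total value = 183.

183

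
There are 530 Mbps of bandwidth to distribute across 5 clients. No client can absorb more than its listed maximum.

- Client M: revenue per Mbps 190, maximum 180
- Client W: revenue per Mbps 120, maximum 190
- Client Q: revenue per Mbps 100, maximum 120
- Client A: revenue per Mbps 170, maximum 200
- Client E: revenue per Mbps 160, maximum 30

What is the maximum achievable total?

Highest revenue per Mbps first: Client M 190 > Client A 170 > Client E 160 > Client W 120 > Client Q 100.
Client M: +180 to 180 (cap) ; 350 left.
Give Client A 200 to hit its cap of 200 ; 150 left.
Client E takes 30 to reach its cap of 30 ; 120 left.
Client W has room for 190 but only 120 remain, so it gets 120.
Total = 190×180 + 120×120 + 170×200 + 160×30 = 87400.

87400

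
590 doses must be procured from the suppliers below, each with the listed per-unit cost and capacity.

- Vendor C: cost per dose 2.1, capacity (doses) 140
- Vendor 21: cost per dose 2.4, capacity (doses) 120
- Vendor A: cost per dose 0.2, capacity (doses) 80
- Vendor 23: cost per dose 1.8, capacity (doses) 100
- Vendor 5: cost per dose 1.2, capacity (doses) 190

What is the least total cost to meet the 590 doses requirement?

910

Fill from the cheapest supplier first.
Vendor A (0.2): use full 80 → 510 doses to go.
Vendor 5 (1.2): use full 190 → 320 doses to go.
Vendor 23 at 1.8: take all 100 doses → 220 still needed.
Take 140 from Vendor C at 2.1 → need 80 more.
Take 80 from Vendor 21 at 2.4 to finish.
Cost = 80×0.2 + 190×1.2 + 100×1.8 + 140×2.1 + 80×2.4 = 910.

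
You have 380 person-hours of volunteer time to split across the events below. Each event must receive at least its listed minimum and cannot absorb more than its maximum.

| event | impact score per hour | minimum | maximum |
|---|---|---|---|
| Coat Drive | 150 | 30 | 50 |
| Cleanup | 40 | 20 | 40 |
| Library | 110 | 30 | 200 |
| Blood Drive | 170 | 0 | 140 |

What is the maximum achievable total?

Meeting every minimum uses 30+20+30+0 = 80 person-hours, leaving 300.
Order the events by impact score per hour: Blood Drive 170 > Coat Drive 150 > Library 110 > Cleanup 40.
Give Blood Drive 140 more to hit its cap of 140 ; 160 left.
Coat Drive: +20 to 50 (cap) ; 140 left.
Library has room for 170 more but only 140 remain, so it gets 170.
Total = 150×50 + 40×20 + 110×170 + 170×140 = 50800.

50800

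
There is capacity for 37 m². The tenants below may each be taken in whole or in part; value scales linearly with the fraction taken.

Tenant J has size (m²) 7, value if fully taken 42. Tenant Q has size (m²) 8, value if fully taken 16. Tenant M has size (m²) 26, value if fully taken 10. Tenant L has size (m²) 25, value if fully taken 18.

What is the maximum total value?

Best value per unit of size first: Tenant J 42/7≈6, Tenant Q 16/8≈2, Tenant L 18/25≈0.72, Tenant M 10/26≈0.385.
Take all of Tenant J (7 m², value 42) ; 30 m² left.
All 8 m² of Tenant Q fit (value 16) ; 22 remain.
22 m² left: a 22/25 share of Tenant L gives 18×22/25 = 15.84.
Total value = 73.84.

73.84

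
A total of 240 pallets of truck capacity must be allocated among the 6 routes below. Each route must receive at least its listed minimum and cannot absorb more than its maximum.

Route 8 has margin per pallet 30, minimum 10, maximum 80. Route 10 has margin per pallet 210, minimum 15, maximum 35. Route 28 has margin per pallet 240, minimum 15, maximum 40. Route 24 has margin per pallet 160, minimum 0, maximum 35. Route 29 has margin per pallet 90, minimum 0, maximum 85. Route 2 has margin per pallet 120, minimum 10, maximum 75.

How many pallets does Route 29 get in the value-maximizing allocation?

45

Meeting every minimum uses 10+15+15+0+0+10 = 50 pallets, leaving 190.
Highest margin per pallet first: Route 28 240 > Route 10 210 > Route 24 160 > Route 2 120 > Route 29 90 > Route 8 30.
Give Route 28 25 more to hit its cap of 40 — 165 left.
Route 10: +20 to 35 (cap) — 145 left.
Route 24: +35 to 35 (cap) — 110 left.
Route 2: +65 to 75 (cap) — 45 left.
Route 29 has room for 85 more but only 45 remain, so it gets 45.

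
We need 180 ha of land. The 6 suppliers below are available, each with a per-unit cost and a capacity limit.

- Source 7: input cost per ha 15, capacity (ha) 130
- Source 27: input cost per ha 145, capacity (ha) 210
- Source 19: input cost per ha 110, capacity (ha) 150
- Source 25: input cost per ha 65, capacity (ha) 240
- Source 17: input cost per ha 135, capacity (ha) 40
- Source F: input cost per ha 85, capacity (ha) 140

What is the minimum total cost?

5200

Cheapest first:
Source 7 at 15: take all 130 ha → 50 still needed.
Source 25 (65): take the remaining 50 → done.
Source F, Source 19, Source 17, Source 27: unused.
Cost = 130×15 + 50×65 = 5200.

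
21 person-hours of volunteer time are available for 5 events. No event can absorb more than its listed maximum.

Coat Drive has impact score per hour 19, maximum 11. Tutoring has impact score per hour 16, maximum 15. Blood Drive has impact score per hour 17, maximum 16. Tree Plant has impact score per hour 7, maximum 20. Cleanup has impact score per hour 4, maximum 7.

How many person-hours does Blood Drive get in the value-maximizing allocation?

10

Highest impact score per hour first: Coat Drive 19 > Blood Drive 17 > Tutoring 16 > Tree Plant 7 > Cleanup 4.
Coat Drive: +11 to 11 (cap) ; 10 left.
Blood Drive has room for 16 but only 10 remain, so it gets 10.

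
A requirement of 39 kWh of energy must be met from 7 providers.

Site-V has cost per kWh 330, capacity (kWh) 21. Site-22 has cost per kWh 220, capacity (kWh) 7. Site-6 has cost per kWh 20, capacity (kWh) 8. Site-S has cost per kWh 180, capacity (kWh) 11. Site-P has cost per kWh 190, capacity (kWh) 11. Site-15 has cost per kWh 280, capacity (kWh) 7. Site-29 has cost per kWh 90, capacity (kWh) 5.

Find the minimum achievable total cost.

Use providers in increasing cost order.
Site-6 (20): use full 8 — 31 kWh to go.
Site-29 at 90: take all 5 kWh — 26 still needed.
Take 11 from Site-S at 180 — need 15 more.
Take 11 from Site-P at 190 — need 4 more.
Take 4 from Site-22 at 220 to finish.
Site-15, Site-V: unused.
Cost = 8×20 + 5×90 + 11×180 + 11×190 + 4×220 = 5560.

5560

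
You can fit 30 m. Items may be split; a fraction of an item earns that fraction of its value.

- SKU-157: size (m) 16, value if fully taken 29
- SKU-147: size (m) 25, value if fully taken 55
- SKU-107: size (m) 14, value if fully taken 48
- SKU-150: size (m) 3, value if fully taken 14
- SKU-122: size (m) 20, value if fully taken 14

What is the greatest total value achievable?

Rank by value-to-size ratio: SKU-150 14/3≈4.67, SKU-107 48/14≈3.43, SKU-147 55/25≈2.2, SKU-157 29/16≈1.81, SKU-122 14/20≈0.7.
All 3 m of SKU-150 fit (value 14) → 27 remain.
SKU-107: take in full, 14 m for value 48 → 13 left.
13 m left: a 13/25 share of SKU-147 gives 55×13/25 = 28.6.
Total value = 90.6.

90.6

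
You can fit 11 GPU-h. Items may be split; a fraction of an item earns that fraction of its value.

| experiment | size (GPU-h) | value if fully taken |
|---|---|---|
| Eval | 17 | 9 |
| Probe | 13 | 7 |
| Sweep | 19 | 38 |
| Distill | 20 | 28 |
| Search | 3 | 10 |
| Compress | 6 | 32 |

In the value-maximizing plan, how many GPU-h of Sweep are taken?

Sort by value density: Compress 32/6≈5.33, Search 10/3≈3.33, Sweep 38/19≈2, Distill 28/20≈1.4, Probe 7/13≈0.538, Eval 9/17≈0.529.
Take all of Compress (6 GPU-h, value 32) ; 5 GPU-h left.
Search: take in full, 3 GPU-h for value 10 ; 2 left.
Fill the last 2 GPU-h with part of Sweep: 2/19 of it earns 4.

2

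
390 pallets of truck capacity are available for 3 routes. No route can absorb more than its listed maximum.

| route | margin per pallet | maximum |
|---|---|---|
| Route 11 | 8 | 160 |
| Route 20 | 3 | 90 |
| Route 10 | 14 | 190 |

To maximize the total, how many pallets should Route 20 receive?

Highest margin per pallet first: Route 10 14 > Route 11 8 > Route 20 3.
Route 10: +190 to 190 (cap) → 200 left.
Give Route 11 160 to hit its cap of 160 → 40 left.
Only 40 left; Route 20 takes them to reach 40.

40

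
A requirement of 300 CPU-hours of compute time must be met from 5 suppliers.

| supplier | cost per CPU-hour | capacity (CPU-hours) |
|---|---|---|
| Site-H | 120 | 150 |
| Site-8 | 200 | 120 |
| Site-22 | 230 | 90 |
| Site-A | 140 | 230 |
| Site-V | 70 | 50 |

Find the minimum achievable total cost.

Cheapest first:
Site-V at 70: take all 50 CPU-hours → 250 still needed.
Take 150 from Site-H at 120 → need 100 more.
Take 100 from Site-A at 140 to finish.
Site-8, Site-22: unused.
Cost = 50×70 + 150×120 + 100×140 = 35500.

35500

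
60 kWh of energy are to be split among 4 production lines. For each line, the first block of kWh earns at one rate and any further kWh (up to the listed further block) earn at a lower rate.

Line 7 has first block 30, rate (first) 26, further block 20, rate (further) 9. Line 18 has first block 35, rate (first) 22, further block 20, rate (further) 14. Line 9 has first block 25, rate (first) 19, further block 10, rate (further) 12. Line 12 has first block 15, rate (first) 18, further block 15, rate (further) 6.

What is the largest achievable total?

1440

Rank every tier by rate: Line 7/tier1 26 > Line 18/tier1 22 > Line 9/tier1 19 > Line 12/tier1 18 > Line 18/tier2 14 > Line 9/tier2 12 > Line 7/tier2 9 > Line 12/tier2 6.
Fill Line 7 tier1 block (30 at 26) → 30 left.
Line 18 tier1 at 22: only 30 left, fill 30.
Total = 26×30 + 22×30 = 1440.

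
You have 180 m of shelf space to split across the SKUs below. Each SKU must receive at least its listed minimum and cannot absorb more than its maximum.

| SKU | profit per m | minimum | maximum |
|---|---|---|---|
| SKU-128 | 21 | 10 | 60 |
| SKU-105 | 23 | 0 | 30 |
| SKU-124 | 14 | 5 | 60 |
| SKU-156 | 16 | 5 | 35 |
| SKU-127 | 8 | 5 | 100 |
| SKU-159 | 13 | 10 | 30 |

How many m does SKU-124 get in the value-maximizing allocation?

40

Meeting every minimum uses 10+0+5+5+5+10 = 35 m, leaving 145.
Order the SKUs by profit per m: SKU-105 23 > SKU-128 21 > SKU-156 16 > SKU-124 14 > SKU-159 13 > SKU-127 8.
Give SKU-105 30 more to hit its cap of 30 → 115 left.
SKU-128: +50 to 60 (cap) → 65 left.
SKU-156 takes 30 more to reach its cap of 35 → 35 left.
SKU-124: +35 (room for 55) → 40. Pool exhausted.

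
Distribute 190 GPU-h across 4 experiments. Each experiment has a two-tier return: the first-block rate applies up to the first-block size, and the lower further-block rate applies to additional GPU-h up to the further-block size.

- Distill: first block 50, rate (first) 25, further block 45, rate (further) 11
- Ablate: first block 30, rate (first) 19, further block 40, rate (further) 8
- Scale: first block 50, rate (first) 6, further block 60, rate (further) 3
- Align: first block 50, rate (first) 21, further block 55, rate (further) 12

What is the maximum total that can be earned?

3585

Treat each block as its own option and order by rate: Distill/tier1 25 > Align/tier1 21 > Ablate/tier1 19 > Align/tier2 12 > Distill/tier2 11 > Ablate/tier2 8 > Scale/tier1 6 > Scale/tier2 3.
Distill tier1 at 25: fill all 50 ; 140 left.
Fill Align tier1 block (50 at 21) ; 90 left.
Ablate/tier1 (19): +30 ; 60 left.
Align/tier2 (12): +55 ; 5 left.
5 remain; put them into Distill tier2 at 11.
Total = 25×50 + 21×50 + 19×30 + 12×55 + 11×5 = 3585.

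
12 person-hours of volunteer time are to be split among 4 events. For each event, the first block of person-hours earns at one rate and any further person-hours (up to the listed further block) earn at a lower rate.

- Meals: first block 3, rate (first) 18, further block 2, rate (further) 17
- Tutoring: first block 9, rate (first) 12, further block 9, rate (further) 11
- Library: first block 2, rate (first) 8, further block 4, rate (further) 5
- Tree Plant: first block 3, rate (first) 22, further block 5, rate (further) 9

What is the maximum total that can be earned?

Order all 8 blocks by rate: Tree Plant/tier1 22 > Meals/tier1 18 > Meals/tier2 17 > Tutoring/tier1 12 > Tutoring/tier2 11 > Tree Plant/tier2 9 > Library/tier1 8 > Library/tier2 5.
Tree Plant/tier1 (22): +3 → 9 left.
Meals tier1 at 18: fill all 3 → 6 left.
Meals tier2 at 17: fill all 2 → 4 left.
Tutoring tier1 at 12: only 4 left, fill 4.
Total = 22×3 + 18×3 + 17×2 + 12×4 = 202.

202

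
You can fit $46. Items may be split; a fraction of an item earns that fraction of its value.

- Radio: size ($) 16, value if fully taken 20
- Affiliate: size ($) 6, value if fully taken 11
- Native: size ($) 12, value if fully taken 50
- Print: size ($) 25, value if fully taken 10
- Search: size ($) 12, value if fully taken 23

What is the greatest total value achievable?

Rank by value-to-size ratio: Native 50/12≈4.17, Search 23/12≈1.92, Affiliate 11/6≈1.83, Radio 20/16≈1.25, Print 10/25≈0.4.
All 12 $ of Native fit (value 50) ; 34 remain.
All 12 $ of Search fit (value 23) ; 22 remain.
Affiliate: take in full, 6 $ for value 11 ; 16 left.
Radio: take in full, 16 $ for value 20 ; 0 left.
Total value = 104.

104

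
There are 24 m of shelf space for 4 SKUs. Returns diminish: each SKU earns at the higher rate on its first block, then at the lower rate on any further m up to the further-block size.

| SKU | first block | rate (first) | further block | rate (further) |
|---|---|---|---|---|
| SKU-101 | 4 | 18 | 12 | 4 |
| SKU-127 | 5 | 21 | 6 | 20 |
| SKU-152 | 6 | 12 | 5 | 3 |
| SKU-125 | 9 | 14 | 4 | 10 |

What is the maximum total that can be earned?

Rank every tier by rate: SKU-127/tier1 21 > SKU-127/tier2 20 > SKU-101/tier1 18 > SKU-125/tier1 14 > SKU-152/tier1 12 > SKU-125/tier2 10 > SKU-101/tier2 4 > SKU-152/tier2 3.
Fill SKU-127 tier1 block (5 at 21) → 19 left.
SKU-127 tier2 at 20: fill all 6 → 13 left.
SKU-101 tier1 at 18: fill all 4 → 9 left.
Fill SKU-125 tier1 block (9 at 14) → 0 left.
Total = 21×5 + 20×6 + 18×4 + 14×9 = 423.

423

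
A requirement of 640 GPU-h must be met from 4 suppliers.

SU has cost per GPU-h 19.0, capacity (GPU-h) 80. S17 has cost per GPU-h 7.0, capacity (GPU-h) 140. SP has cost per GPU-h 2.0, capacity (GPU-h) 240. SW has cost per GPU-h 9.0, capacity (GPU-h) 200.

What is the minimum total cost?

Cheapest first:
SP (2.0): use full 240 → 400 GPU-h to go.
Take 140 from S17 at 7.0 → need 260 more.
SW at 9.0: take all 200 GPU-h → 60 still needed.
SU at 19.0: take 60 of its 80 → requirement met.
Cost = 240×2.0 + 140×7.0 + 200×9.0 + 60×19.0 = 4400.

4400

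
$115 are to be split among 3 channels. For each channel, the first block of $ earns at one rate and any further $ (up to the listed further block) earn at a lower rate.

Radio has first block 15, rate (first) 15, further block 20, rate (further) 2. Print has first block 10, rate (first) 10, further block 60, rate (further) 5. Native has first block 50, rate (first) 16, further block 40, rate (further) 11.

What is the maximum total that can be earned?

Order all 6 blocks by rate: Native/T1 16 > Radio/T1 15 > Native/T2 11 > Print/T1 10 > Print/T2 5 > Radio/T2 2.
Native/T1 (16): +50 — 65 left.
Fill Radio T1 block (15 at 15) — 50 left.
Native T2 at 11: fill all 40 — 10 left.
Fill Print T1 block (10 at 10) — 0 left.
Total = 16×50 + 15×15 + 11×40 + 10×10 = 1565.

1565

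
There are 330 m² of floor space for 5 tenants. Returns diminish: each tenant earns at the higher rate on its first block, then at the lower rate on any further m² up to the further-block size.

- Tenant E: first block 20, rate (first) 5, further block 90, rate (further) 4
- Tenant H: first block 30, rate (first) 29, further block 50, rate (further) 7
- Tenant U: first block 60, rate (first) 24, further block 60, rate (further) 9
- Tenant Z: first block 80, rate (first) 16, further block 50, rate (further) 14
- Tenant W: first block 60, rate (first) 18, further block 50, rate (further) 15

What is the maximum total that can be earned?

Rank every tier by rate: Tenant H/tier1 29 > Tenant U/tier1 24 > Tenant W/tier1 18 > Tenant Z/tier1 16 > Tenant W/tier2 15 > Tenant Z/tier2 14 > Tenant U/tier2 9 > Tenant H/tier2 7 > Tenant E/tier1 5 > Tenant E/tier2 4.
Tenant H tier1 at 29: fill all 30 — 300 left.
Tenant U/tier1 (24): +60 — 240 left.
Fill Tenant W tier1 block (60 at 18) — 180 left.
Tenant Z/tier1 (16): +80 — 100 left.
Tenant W/tier2 (15): +50 — 50 left.
Tenant Z tier2 at 14: fill all 50 — 0 left.
Total = 29×30 + 24×60 + 18×60 + 16×80 + 15×50 + 14×50 = 6120.

6120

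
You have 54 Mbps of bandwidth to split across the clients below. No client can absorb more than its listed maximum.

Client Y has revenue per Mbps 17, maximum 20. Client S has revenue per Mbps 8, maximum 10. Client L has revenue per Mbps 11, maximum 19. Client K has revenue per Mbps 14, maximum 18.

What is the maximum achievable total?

Highest revenue per Mbps first: Client Y 17 > Client K 14 > Client L 11 > Client S 8.
Client Y takes 20 to reach its cap of 20 → 34 left.
Give Client K 18 to hit its cap of 18 → 16 left.
Client L has room for 19 but only 16 remain, so it gets 16.
Total = 17×20 + 11×16 + 14×18 = 768.

768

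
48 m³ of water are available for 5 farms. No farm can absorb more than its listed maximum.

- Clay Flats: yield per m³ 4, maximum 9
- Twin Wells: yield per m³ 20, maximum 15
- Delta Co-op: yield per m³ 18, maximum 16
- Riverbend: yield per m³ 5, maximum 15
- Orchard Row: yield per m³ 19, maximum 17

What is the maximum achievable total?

Rank by yield per m³: Twin Wells 20 > Orchard Row 19 > Delta Co-op 18 > Riverbend 5 > Clay Flats 4.
Give Twin Wells 15 to hit its cap of 15 → 33 left.
Give Orchard Row 17 to hit its cap of 17 → 16 left.
Give Delta Co-op 16 to hit its cap of 16 → 0 left.
Total = 20×15 + 18×16 + 19×17 = 911.

911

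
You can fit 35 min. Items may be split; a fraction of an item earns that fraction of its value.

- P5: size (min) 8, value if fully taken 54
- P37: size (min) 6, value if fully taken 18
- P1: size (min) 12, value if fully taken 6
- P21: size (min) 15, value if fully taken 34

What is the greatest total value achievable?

109

Rank by value-to-size ratio: P5 54/8≈6.75, P37 18/6≈3, P21 34/15≈2.27, P1 6/12≈0.5.
Take all of P5 (8 min, value 54) → 27 min left.
P37: take in full, 6 min for value 18 → 21 left.
All 15 min of P21 fit (value 34) → 6 remain.
Fill the last 6 min with part of P1: 6/12 of it earns 3.
Total value = 109.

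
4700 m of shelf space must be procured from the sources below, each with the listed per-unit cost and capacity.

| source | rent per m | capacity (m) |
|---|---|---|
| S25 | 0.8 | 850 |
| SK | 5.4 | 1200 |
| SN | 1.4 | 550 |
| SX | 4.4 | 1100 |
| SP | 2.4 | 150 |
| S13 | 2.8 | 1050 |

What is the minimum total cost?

Use sources in increasing cost order.
S25 (0.8): use full 850 ; 3850 m to go.
SN (1.4): use full 550 ; 3300 m to go.
SP (2.4): use full 150 ; 3150 m to go.
S13 (2.8): use full 1050 ; 2100 m to go.
SX (4.4): use full 1100 ; 1000 m to go.
Take 1000 from SK at 5.4 to finish.
Cost = 850×0.8 + 550×1.4 + 150×2.4 + 1050×2.8 + 1100×4.4 + 1000×5.4 = 14990.

14990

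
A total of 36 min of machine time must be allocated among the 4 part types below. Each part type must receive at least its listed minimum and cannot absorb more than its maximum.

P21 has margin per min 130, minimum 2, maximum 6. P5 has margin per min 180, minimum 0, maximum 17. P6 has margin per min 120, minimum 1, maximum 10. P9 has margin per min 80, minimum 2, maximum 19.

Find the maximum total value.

5280

Meeting every minimum uses 2+0+1+2 = 5 min, leaving 31.
Highest margin per min first: P5 180 > P21 130 > P6 120 > P9 80.
P5: +17 to 17 (cap) — 14 left.
P21: +4 to 6 (cap) — 10 left.
P6: +9 to 10 (cap) — 1 left.
Only 1 left; P9 takes them to reach 3.
Total = 130×6 + 180×17 + 120×10 + 80×3 = 5280.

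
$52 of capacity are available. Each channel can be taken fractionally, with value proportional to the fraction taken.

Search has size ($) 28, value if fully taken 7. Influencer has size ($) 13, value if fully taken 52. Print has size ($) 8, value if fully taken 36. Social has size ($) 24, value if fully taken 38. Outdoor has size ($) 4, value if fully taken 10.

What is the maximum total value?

136.75

Rank by value-to-size ratio: Print 36/8≈4.5, Influencer 52/13≈4, Outdoor 10/4≈2.5, Social 38/24≈1.58, Search 7/28≈0.25.
Take all of Print (8 $, value 36) — 44 $ left.
Influencer: take in full, 13 $ for value 52 — 31 left.
Outdoor: take in full, 4 $ for value 10 — 27 left.
Social: take in full, 24 $ for value 38 — 3 left.
3 $ left: a 3/28 share of Search gives 7×3/28 = 0.75.
Total value = 136.75.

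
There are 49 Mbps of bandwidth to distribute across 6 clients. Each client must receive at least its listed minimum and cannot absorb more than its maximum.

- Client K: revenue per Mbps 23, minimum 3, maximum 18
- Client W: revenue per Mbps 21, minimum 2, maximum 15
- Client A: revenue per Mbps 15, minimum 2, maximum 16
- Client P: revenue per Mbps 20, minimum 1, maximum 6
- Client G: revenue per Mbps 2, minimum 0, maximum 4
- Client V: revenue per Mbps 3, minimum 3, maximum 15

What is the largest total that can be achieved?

Meeting every minimum uses 3+2+2+1+0+3 = 11 Mbps, leaving 38.
Rank by revenue per Mbps: Client K 23 > Client W 21 > Client P 20 > Client A 15 > Client V 3 > Client G 2.
Give Client K 15 more to hit its cap of 18 — 23 left.
Client W takes 13 more to reach its cap of 15 — 10 left.
Give Client P 5 more to hit its cap of 6 — 5 left.
Client A: +5 (room for 14) → 7. Pool exhausted.
Total = 23×18 + 21×15 + 15×7 + 20×6 + 3×3 = 963.

963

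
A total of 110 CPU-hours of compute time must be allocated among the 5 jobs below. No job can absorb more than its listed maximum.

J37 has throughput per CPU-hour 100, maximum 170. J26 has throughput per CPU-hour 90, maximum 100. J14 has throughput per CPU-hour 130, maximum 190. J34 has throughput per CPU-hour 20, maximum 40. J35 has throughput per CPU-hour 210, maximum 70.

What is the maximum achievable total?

Highest throughput per CPU-hour first: J35 210 > J14 130 > J37 100 > J26 90 > J34 20.
J35 takes 70 to reach its cap of 70 — 40 left.
J14 has room for 190 but only 40 remain, so it gets 40.
Total = 130×40 + 210×70 = 19900.

19900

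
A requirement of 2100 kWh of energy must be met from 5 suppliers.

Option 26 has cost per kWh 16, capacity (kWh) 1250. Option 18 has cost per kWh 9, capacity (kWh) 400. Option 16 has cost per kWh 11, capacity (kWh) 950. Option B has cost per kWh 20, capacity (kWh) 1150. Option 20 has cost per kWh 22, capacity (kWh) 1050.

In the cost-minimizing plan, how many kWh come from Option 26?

750

Use suppliers in increasing cost order.
Take 400 from Option 18 at 9 — need 1700 more.
Option 16 at 11: take all 950 kWh — 750 still needed.
Option 26 (16): take the remaining 750 — done.
Option B, Option 20: unused.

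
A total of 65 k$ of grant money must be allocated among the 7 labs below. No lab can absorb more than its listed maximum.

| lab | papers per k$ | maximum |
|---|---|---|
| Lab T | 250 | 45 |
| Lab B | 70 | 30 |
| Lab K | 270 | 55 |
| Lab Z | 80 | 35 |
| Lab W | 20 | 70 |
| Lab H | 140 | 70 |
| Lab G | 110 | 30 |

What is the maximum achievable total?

17350

Highest papers per k$ first: Lab K 270 > Lab T 250 > Lab H 140 > Lab G 110 > Lab Z 80 > Lab B 70 > Lab W 20.
Lab K takes 55 to reach its cap of 55 ; 10 left.
Lab T has room for 45 but only 10 remain, so it gets 10.
Total = 250×10 + 270×55 = 17350.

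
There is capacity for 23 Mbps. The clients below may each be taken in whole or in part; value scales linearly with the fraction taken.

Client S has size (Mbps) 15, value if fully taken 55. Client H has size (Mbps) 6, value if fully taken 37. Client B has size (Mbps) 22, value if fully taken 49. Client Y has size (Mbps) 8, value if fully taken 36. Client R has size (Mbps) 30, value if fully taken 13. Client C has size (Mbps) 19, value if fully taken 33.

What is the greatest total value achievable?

106

Sort by value density: Client H 37/6≈6.17, Client Y 36/8≈4.5, Client S 55/15≈3.67, Client B 49/22≈2.23, Client C 33/19≈1.74, Client R 13/30≈0.433.
Take all of Client H (6 Mbps, value 37) → 17 Mbps left.
Take all of Client Y (8 Mbps, value 36) → 9 Mbps left.
Only 9 Mbps remain; take 9/15 of Client S for value 55×9/15 = 33.
Total value = 106.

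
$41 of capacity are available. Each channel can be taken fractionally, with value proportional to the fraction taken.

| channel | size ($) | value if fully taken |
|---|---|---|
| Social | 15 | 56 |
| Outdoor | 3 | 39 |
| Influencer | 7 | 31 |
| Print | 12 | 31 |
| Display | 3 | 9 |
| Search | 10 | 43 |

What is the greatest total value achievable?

185.75

Best value per unit of size first: Outdoor 39/3≈13, Influencer 31/7≈4.43, Search 43/10≈4.3, Social 56/15≈3.73, Display 9/3≈3, Print 31/12≈2.58.
Take all of Outdoor (3 $, value 39) — 38 $ left.
Influencer: take in full, 7 $ for value 31 — 31 left.
Take all of Search (10 $, value 43) — 21 $ left.
Take all of Social (15 $, value 56) — 6 $ left.
Display: take in full, 3 $ for value 9 — 3 left.
Only 3 $ remain; take 3/12 of Print for value 31×3/12 = 7.75.
Total value = 185.75.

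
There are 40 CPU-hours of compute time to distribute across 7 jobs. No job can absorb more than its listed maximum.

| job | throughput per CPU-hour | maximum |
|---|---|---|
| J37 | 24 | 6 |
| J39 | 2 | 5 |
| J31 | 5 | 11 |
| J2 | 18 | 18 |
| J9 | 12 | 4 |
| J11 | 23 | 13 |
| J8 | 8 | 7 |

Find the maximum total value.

Highest throughput per CPU-hour first: J37 24 > J11 23 > J2 18 > J9 12 > J8 8 > J31 5 > J39 2.
J37: +6 to 6 (cap) ; 34 left.
J11: +13 to 13 (cap) ; 21 left.
Give J2 18 to hit its cap of 18 ; 3 left.
Only 3 left; J9 takes them to reach 3.
Total = 24×6 + 18×18 + 12×3 + 23×13 = 803.

803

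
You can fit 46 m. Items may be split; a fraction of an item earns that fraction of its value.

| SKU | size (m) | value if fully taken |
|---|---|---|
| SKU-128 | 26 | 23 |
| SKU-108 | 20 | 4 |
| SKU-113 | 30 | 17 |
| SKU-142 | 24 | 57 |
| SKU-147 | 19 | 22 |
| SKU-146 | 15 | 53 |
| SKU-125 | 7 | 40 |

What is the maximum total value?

150

Rank by value-to-size ratio: SKU-125 40/7≈5.71, SKU-146 53/15≈3.53, SKU-142 57/24≈2.38, SKU-147 22/19≈1.16, SKU-128 23/26≈0.885, SKU-113 17/30≈0.567, SKU-108 4/20≈0.2.
All 7 m of SKU-125 fit (value 40) → 39 remain.
Take all of SKU-146 (15 m, value 53) → 24 m left.
SKU-142: take in full, 24 m for value 57 → 0 left.
Total value = 150.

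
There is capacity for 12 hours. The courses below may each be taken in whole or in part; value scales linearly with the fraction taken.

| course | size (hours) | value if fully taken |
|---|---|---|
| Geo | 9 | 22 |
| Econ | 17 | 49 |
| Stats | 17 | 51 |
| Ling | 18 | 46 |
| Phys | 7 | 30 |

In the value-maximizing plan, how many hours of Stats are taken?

5

Sort by value density: Phys 30/7≈4.29, Stats 51/17≈3, Econ 49/17≈2.88, Ling 46/18≈2.56, Geo 22/9≈2.44.
All 7 hours of Phys fit (value 30) — 5 remain.
5 hours left: a 5/17 share of Stats gives 51×5/17 = 15.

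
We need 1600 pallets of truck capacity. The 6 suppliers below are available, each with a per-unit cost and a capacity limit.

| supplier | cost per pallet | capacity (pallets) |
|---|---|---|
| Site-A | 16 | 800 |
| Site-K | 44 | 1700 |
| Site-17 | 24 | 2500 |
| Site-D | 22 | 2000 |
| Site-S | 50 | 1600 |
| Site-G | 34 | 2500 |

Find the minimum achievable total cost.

30400

Use suppliers in increasing cost order.
Site-A at 16: take all 800 pallets ; 800 still needed.
Site-D at 22: take 800 of its 2000 ; requirement met.
Site-17, Site-G, Site-K, Site-S: unused.
Cost = 800×16 + 800×22 = 30400.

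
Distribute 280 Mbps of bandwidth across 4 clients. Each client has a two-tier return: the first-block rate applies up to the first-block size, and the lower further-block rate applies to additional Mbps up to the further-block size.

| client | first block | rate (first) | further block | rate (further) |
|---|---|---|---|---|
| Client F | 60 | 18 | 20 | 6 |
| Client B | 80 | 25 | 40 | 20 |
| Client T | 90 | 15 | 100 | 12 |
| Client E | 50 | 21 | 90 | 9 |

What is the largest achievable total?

Rank every tier by rate: Client B/first 25 > Client E/first 21 > Client B/second 20 > Client F/first 18 > Client T/first 15 > Client T/second 12 > Client E/second 9 > Client F/second 6.
Fill Client B first block (80 at 25) — 200 left.
Fill Client E first block (50 at 21) — 150 left.
Client B second at 20: fill all 40 — 110 left.
Client F/first (18): +60 — 50 left.
Client T/first: +50 of 90 at 15; pool empty.
Total = 25×80 + 21×50 + 20×40 + 18×60 + 15×50 = 5680.

5680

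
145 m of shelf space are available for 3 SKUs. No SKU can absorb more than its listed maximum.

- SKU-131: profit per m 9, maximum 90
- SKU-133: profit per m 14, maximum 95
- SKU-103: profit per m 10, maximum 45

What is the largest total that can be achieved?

Rank by profit per m: SKU-133 14 > SKU-103 10 > SKU-131 9.
Give SKU-133 95 to hit its cap of 95 ; 50 left.
Give SKU-103 45 to hit its cap of 45 ; 5 left.
SKU-131 has room for 90 but only 5 remain, so it gets 5.
Total = 9×5 + 14×95 + 10×45 = 1825.

1825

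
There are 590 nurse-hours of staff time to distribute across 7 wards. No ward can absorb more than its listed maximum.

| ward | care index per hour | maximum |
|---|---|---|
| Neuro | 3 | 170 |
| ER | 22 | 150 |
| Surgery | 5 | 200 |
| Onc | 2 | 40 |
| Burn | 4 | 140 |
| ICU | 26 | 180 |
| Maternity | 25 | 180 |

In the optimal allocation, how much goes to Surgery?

80

Rank by care index per hour: ICU 26 > Maternity 25 > ER 22 > Surgery 5 > Burn 4 > Neuro 3 > Onc 2.
ICU: +180 to 180 (cap) → 410 left.
Maternity: +180 to 180 (cap) → 230 left.
Give ER 150 to hit its cap of 150 → 80 left.
Surgery: +80 (room for 200) → 80. Pool exhausted.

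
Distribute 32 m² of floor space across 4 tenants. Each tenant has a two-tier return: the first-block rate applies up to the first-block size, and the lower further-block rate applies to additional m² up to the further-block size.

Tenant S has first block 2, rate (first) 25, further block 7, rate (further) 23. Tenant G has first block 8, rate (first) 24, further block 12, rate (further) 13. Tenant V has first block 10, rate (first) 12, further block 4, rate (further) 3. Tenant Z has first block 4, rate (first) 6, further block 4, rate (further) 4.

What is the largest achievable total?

Rank every tier by rate: Tenant S/first 25 > Tenant G/first 24 > Tenant S/second 23 > Tenant G/second 13 > Tenant V/first 12 > Tenant Z/first 6 > Tenant Z/second 4 > Tenant V/second 3.
Fill Tenant S first block (2 at 25) → 30 left.
Tenant G/first (24): +8 → 22 left.
Tenant S/second (23): +7 → 15 left.
Tenant G second at 13: fill all 12 → 3 left.
3 remain; put them into Tenant V first at 12.
Total = 25×2 + 24×8 + 23×7 + 13×12 + 12×3 = 595.

595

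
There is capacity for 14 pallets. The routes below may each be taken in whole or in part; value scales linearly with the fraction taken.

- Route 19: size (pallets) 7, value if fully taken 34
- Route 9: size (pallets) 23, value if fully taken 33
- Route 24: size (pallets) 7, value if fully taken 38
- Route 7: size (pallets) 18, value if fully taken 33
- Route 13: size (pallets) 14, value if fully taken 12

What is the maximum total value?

Rank by value-to-size ratio: Route 24 38/7≈5.43, Route 19 34/7≈4.86, Route 7 33/18≈1.83, Route 9 33/23≈1.43, Route 13 12/14≈0.857.
All 7 pallets of Route 24 fit (value 38) — 7 remain.
Route 19: take in full, 7 pallets for value 34 — 0 left.
Total value = 72.

72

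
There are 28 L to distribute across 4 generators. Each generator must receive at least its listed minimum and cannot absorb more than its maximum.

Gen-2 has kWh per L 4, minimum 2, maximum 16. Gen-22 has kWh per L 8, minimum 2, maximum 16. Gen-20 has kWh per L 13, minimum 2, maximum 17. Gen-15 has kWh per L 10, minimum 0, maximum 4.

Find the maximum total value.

309

Meeting every minimum uses 2+2+2+0 = 6 L, leaving 22.
Rank by kWh per L: Gen-20 13 > Gen-15 10 > Gen-22 8 > Gen-2 4.
Give Gen-20 15 more to hit its cap of 17 ; 7 left.
Give Gen-15 4 more to hit its cap of 4 ; 3 left.
Gen-22 has room for 14 more but only 3 remain, so it gets 5.
Total = 4×2 + 8×5 + 13×17 + 10×4 = 309.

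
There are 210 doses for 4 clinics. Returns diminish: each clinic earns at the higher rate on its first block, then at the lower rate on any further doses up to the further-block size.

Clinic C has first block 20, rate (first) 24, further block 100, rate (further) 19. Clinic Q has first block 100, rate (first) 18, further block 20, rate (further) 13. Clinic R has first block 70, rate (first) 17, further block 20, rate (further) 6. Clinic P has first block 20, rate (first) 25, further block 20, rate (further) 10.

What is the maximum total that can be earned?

Order all 8 blocks by rate: Clinic P/T1 25 > Clinic C/T1 24 > Clinic C/T2 19 > Clinic Q/T1 18 > Clinic R/T1 17 > Clinic Q/T2 13 > Clinic P/T2 10 > Clinic R/T2 6.
Fill Clinic P T1 block (20 at 25) — 190 left.
Clinic C T1 at 24: fill all 20 — 170 left.
Clinic C T2 at 19: fill all 100 — 70 left.
Clinic Q T1 at 18: only 70 left, fill 70.
Total = 25×20 + 24×20 + 19×100 + 18×70 = 4140.

4140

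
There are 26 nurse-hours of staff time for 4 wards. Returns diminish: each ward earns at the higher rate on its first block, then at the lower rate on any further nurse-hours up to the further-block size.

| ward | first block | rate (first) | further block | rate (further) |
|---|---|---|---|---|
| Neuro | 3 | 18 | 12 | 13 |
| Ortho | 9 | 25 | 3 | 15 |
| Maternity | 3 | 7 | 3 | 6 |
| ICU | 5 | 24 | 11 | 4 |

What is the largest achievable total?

Treat each block as its own option and order by rate: Ortho/tier1 25 > ICU/tier1 24 > Neuro/tier1 18 > Ortho/tier2 15 > Neuro/tier2 13 > Maternity/tier1 7 > Maternity/tier2 6 > ICU/tier2 4.
Ortho tier1 at 25: fill all 9 ; 17 left.
ICU/tier1 (24): +5 ; 12 left.
Neuro/tier1 (18): +3 ; 9 left.
Ortho/tier2 (15): +3 ; 6 left.
6 remain; put them into Neuro tier2 at 13.
Total = 25×9 + 24×5 + 18×3 + 15×3 + 13×6 = 522.

522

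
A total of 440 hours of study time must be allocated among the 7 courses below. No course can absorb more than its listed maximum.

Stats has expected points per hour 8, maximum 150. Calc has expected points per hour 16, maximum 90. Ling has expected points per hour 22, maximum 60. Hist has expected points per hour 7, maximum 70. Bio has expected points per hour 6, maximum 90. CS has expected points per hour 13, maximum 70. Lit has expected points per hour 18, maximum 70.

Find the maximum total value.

Rank by expected points per hour: Ling 22 > Lit 18 > Calc 16 > CS 13 > Stats 8 > Hist 7 > Bio 6.
Give Ling 60 to hit its cap of 60 ; 380 left.
Give Lit 70 to hit its cap of 70 ; 310 left.
Give Calc 90 to hit its cap of 90 ; 220 left.
CS takes 70 to reach its cap of 70 ; 150 left.
Stats takes 150 to reach its cap of 150 ; 0 left.
Total = 8×150 + 16×90 + 22×60 + 13×70 + 18×70 = 6130.

6130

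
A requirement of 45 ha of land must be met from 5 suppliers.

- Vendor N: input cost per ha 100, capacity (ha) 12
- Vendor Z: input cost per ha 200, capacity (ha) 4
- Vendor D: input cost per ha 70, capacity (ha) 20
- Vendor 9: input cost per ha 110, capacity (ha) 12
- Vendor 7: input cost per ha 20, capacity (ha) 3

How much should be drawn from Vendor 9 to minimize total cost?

Use suppliers in increasing cost order.
Take 3 from Vendor 7 at 20 ; need 42 more.
Vendor D at 70: take all 20 ha ; 22 still needed.
Take 12 from Vendor N at 100 ; need 10 more.
Take 10 from Vendor 9 at 110 to finish.
Vendor Z: unused.

10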